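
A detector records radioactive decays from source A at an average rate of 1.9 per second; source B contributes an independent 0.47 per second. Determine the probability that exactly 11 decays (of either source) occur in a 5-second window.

Independent Poisson processes superpose: combined rate λ = 1.9 + 0.47 = 2.37 per second.
Over the interval, μ = 2.37 × 5 = 11.85 (a 5-second window = 5 seconds).
P(N = 11) = e^(−11.85) · 11.85^11/11! ≈ 0.1157.

0.1157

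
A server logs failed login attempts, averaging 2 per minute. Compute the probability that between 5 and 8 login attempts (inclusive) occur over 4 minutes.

0.4929

Over the interval, μ = 2 × 4 = 8 (4 minutes).
P(5 ≤ N ≤ 8) = Σ_{j=5}^{8} e^(−8) · 8^j/j! ≈ 0.4929.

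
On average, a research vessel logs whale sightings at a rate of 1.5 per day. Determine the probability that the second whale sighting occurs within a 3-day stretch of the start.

Over the interval, μ = 1.5 × 3 = 4.5 (a 3-day stretch = 3 days).
The second arrival falls in the interval iff at least 2 events occur there: P(S_2 ≤ t) = P(N ≥ 2) = 1 − P(N ≤ 1) ≈ 0.9389.

0.9389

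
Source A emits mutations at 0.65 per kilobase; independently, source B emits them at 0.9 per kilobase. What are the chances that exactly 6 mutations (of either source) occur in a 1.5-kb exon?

0.0215

Independent Poisson processes superpose: combined rate λ = 0.65 + 0.9 = 1.55 per kilobase.
Over the interval, μ = 1.55 × 1.5 = 2.325 (a 1.5-kb exon = 1.5 kilobases).
P(N = 6) = e^(−2.325) · 2.325^6/6! ≈ 0.0215.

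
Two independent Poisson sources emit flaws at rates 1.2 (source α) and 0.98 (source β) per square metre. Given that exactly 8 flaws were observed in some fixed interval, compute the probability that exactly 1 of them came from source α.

0.0163

Given the total, each event is independently from source α with probability p = λ_α/(λ_α+λ_β) = 1.2/2.18 ≈ 0.5505.
So K ~ Binomial(8, 1.2/2.18): P(K = 1) = C(8,1) · (1.2/2.18)^1 · (0.98/2.18)^7 ≈ 0.0163.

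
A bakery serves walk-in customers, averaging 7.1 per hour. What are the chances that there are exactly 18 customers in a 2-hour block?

0.0586

Over the interval, μ = 7.1 × 2 = 14.2 (a 2-hour block = 2 hours).
P(N = 18) = e^(−μ) μ^18/18! = e^(−14.2) · 14.2^18/6402373705728000 ≈ 0.0586.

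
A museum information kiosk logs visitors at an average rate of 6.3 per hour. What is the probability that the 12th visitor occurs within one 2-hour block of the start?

Over the interval, μ = 6.3 × 2 = 12.6 (a 2-hour block = 2 hours).
The 12th arrival falls in the interval iff at least 12 events occur there: P(S_12 ≤ t) = P(N ≥ 12) = 1 − P(N ≤ 11) ≈ 0.6050.

0.6050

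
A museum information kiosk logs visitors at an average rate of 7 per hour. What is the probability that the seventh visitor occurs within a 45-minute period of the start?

0.2752

Over the interval, μ = 7 × 0.75 = 5.25 (a 45-minute period = 0.75 hours).
The seventh arrival falls in the interval iff at least 7 events occur there: P(S_7 ≤ t) = P(N ≥ 7) = 1 − P(N ≤ 6) ≈ 0.2752.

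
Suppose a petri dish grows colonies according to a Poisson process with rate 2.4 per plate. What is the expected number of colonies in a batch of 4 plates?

E[N] = λt = 2.4 × 4 = 9.6 (a batch of 4 plates = 4 plates).

9.6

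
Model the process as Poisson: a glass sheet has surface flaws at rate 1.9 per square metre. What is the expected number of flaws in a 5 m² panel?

9.5

E[N] = λt = 1.9 × 5 = 9.5 (a 5 m² panel = 5 square metres).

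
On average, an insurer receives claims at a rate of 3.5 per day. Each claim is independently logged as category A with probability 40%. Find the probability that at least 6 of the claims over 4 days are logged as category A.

0.4881

Thinning: the claims that are logged as category A themselves form a Poisson process with rate 0.4 × 3.5 = 1.4 per day.
Over the interval, μ = 1.4 × 4 = 5.6 (4 days).
P(N ≥ 6) = 1 − P(N ≤ 5) ≈ 0.4881.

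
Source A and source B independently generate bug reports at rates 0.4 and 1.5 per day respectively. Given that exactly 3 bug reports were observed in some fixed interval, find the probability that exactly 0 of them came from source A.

0.4921

Given the total, each event is independently from source A with probability p = λ_A/(λ_A+λ_B) = 0.4/1.9 ≈ 0.2105.
So K ~ Binomial(3, 0.4/1.9): P(K = 0) = C(3,0) · (0.4/1.9)^0 · (1.5/1.9)^3 ≈ 0.4921.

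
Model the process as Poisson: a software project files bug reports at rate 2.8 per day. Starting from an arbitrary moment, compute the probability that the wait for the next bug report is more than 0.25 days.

0.4966

The wait for the next event is exponential with rate λ = 2.8 per day.
P(T > 0.25) = e^(−λt) = e^(−2.8 × 0.25) = e^(−0.7) ≈ 0.4966.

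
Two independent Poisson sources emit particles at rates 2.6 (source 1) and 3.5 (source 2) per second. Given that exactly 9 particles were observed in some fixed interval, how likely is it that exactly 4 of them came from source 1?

Given the total, each event is independently from source 1 with probability p = λ_1/(λ_1+λ_2) = 2.6/6.1 ≈ 0.4262.
So K ~ Binomial(9, 2.6/6.1): P(K = 4) = C(9,4) · (2.6/6.1)^4 · (3.5/6.1)^5 ≈ 0.2586.

0.2586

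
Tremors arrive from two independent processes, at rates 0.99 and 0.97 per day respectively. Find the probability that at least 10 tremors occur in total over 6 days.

Independent Poisson processes superpose: combined rate λ = 0.99 + 0.97 = 1.96 per day.
Over the interval, μ = 1.96 × 6 = 11.76 (6 days).
P(N ≥ 10) = 1 − P(N ≤ 9) ≈ 0.7360.

0.7360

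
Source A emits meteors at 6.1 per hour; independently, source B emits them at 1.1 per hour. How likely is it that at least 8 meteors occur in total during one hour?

Independent Poisson processes superpose: combined rate λ = 6.1 + 1.1 = 7.2 per hour.
So μ = 7.2.
P(N ≥ 8) = 1 − P(N ≤ 7) ≈ 0.4311.

0.4311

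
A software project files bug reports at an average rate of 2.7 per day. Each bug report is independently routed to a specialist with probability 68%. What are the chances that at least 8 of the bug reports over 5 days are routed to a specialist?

Thinning: the bug reports that are routed to a specialist themselves form a Poisson process with rate 0.68 × 2.7 = 1.836 per day.
Over the interval, μ = 1.836 × 5 = 9.18 (5 days).
P(N ≥ 8) = 1 − P(N ≤ 7) ≈ 0.6968.

0.6968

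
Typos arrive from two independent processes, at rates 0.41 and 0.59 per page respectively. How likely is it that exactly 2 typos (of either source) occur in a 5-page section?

Independent Poisson processes superpose: combined rate λ = 0.41 + 0.59 = 1 per page.
Over the interval, μ = 1 × 5 = 5 (a 5-page section = 5 pages).
P(N = 2) = e^(−5) · 5^2/2! ≈ 0.0842.

0.0842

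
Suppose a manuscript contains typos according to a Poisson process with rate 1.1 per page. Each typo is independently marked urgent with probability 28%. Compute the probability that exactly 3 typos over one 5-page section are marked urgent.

Thinning: the typos that are marked urgent themselves form a Poisson process with rate 0.28 × 1.1 = 0.308 per page.
Over the interval, μ = 0.308 × 5 = 1.54 (a 5-page section = 5 pages).
P(N = 3) = e^(−1.54) · 1.54^3/3! ≈ 0.1305.

0.1305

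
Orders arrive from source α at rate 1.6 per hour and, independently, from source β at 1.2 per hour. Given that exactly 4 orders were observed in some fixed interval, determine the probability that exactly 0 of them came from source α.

0.0337

Given the total, each event is independently from source α with probability p = λ_α/(λ_α+λ_β) = 1.6/2.8 ≈ 0.5714.
So K ~ Binomial(4, 1.6/2.8): P(K = 0) = C(4,0) · (1.6/2.8)^0 · (1.2/2.8)^4 ≈ 0.0337.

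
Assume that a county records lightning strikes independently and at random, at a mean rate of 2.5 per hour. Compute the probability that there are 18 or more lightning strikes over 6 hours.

0.2511

Over the interval, μ = 2.5 × 6 = 15 (6 hours).
P(N ≥ 18) = 1 − P(N ≤ 17) = 1 − Σ_{j=0}^{17} e^(−μ) μ^j/j! ≈ 0.2511.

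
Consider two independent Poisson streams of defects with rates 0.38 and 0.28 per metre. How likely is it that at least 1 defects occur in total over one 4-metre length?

Independent Poisson processes superpose: combined rate λ = 0.38 + 0.28 = 0.66 per metre.
Over the interval, μ = 0.66 × 4 = 2.64 (a 4-metre length = 4 metres).
P(N ≥ 1) = 1 − P(N ≤ 0) ≈ 0.9286.

0.9286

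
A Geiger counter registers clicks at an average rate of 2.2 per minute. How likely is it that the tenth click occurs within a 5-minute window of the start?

0.6595

Over the interval, μ = 2.2 × 5 = 11 (a 5-minute window = 5 minutes).
The tenth arrival falls in the interval iff at least 10 events occur there: P(S_10 ≤ t) = P(N ≥ 10) = 1 − P(N ≤ 9) ≈ 0.6595.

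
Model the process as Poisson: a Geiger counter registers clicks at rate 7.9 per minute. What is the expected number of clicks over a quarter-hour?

118.5

E[N] = λt = 7.9 × 15 = 118.5 (a quarter-hour = 15 minutes).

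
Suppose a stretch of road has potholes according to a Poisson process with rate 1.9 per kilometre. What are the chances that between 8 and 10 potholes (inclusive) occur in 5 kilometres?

0.3767

Over the interval, μ = 1.9 × 5 = 9.5 (5 kilometres).
P(8 ≤ N ≤ 10) = Σ_{j=8}^{10} e^(−9.5) · 9.5^j/j! ≈ 0.3767.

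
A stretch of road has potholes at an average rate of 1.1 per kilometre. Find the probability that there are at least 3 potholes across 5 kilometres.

Over the interval, μ = 1.1 × 5 = 5.5 (5 kilometres).
P(N ≥ 3) = 1 − P(N ≤ 2) = 1 − Σ_{j=0}^{2} e^(−μ) μ^j/j! ≈ 0.9116.

0.9116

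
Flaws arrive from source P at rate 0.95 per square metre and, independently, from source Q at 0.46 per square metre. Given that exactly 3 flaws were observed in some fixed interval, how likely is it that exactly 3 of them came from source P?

0.3059

Given the total, each event is independently from source P with probability p = λ_P/(λ_P+λ_Q) = 0.95/1.41 ≈ 0.6738.
So K ~ Binomial(3, 0.95/1.41): P(K = 3) = C(3,3) · (0.95/1.41)^3 · (0.46/1.41)^0 ≈ 0.3059.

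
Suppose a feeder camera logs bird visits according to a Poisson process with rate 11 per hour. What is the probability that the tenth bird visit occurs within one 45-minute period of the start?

Over the interval, μ = 11 × 0.75 = 8.25 (a 45-minute period = 0.75 hours).
The tenth arrival falls in the interval iff at least 10 events occur there: P(S_10 ≤ t) = P(N ≥ 10) = 1 − P(N ≤ 9) ≈ 0.3148.

0.3148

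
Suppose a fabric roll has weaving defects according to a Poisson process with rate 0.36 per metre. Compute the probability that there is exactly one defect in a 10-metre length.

Over the interval, μ = 0.36 × 10 = 3.6 (a 10-metre length = 10 metres).
P(N = 1) = e^(−μ) μ^1/1! = e^(−3.6) · 3.6^1/1 ≈ 0.0984.

0.0984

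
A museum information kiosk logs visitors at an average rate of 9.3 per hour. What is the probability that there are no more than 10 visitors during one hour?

0.6699

With mean μ = 9.3 per hour,
P(N ≤ 10) = Σ_{j=0}^{10} e^(−μ) μ^j/j! ≈ 0.6699.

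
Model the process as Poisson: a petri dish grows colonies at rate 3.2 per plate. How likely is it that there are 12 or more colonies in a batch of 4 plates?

0.6262

Over the interval, μ = 3.2 × 4 = 12.8 (a batch of 4 plates = 4 plates).
P(N ≥ 12) = 1 − P(N ≤ 11) = 1 − Σ_{j=0}^{11} e^(−μ) μ^j/j! ≈ 0.6262.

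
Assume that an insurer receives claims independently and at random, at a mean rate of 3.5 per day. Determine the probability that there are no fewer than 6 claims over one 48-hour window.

0.6993

Over the interval, μ = 3.5 × 2 = 7 (a 48-hour window = 2 days).
P(N ≥ 6) = 1 − P(N ≤ 5) = 1 − Σ_{j=0}^{5} e^(−μ) μ^j/j! ≈ 0.6993.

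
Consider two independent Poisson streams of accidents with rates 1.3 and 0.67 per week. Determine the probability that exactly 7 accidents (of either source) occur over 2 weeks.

Independent Poisson processes superpose: combined rate λ = 1.3 + 0.67 = 1.97 per week.
Over the interval, μ = 1.97 × 2 = 3.94 (2 weeks).
P(N = 7) = e^(−3.94) · 3.94^7/7! ≈ 0.0569.

0.0569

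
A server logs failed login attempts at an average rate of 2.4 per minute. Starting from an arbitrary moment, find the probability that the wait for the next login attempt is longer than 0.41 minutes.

The wait for the next event is exponential with rate λ = 2.4 per minute.
P(T > 0.41) = e^(−λt) = e^(−2.4 × 0.41) = e^(−0.984) ≈ 0.3738.

0.3738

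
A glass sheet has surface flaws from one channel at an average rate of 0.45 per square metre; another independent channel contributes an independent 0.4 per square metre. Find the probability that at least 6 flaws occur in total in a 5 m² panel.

Independent Poisson processes superpose: combined rate λ = 0.45 + 0.4 = 0.85 per square metre.
Over the interval, μ = 0.85 × 5 = 4.25 (a 5 m² panel = 5 square metres).
P(N ≥ 6) = 1 − P(N ≤ 5) ≈ 0.2551.

0.2551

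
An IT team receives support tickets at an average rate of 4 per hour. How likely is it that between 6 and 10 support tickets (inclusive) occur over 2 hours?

Over the interval, μ = 4 × 2 = 8 (2 hours).
P(6 ≤ N ≤ 10) = Σ_{j=6}^{10} e^(−8) · 8^j/j! ≈ 0.6246.

0.6246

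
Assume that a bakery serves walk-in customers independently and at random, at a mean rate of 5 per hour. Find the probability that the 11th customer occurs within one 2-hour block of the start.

Over the interval, μ = 5 × 2 = 10 (a 2-hour block = 2 hours).
The 11th arrival falls in the interval iff at least 11 events occur there: P(S_11 ≤ t) = P(N ≥ 11) = 1 − P(N ≤ 10) ≈ 0.4170.

0.4170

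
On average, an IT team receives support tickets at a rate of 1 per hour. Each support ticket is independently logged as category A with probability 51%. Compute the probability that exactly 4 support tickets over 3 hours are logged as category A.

0.0494

Thinning: the support tickets that are logged as category A themselves form a Poisson process with rate 0.51 × 1 = 0.51 per hour.
Over the interval, μ = 0.51 × 3 = 1.53 (3 hours).
P(N = 4) = e^(−1.53) · 1.53^4/4! ≈ 0.0494.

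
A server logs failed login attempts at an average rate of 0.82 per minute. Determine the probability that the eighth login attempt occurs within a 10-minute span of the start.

0.5746

Over the interval, μ = 0.82 × 10 = 8.2 (a 10-minute span = 10 minutes).
The eighth arrival falls in the interval iff at least 8 events occur there: P(S_8 ≤ t) = P(N ≥ 8) = 1 − P(N ≤ 7) ≈ 0.5746.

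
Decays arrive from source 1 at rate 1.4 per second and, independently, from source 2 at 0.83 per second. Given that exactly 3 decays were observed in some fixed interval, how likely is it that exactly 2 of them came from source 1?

Given the total, each event is independently from source 1 with probability p = λ_1/(λ_1+λ_2) = 1.4/2.23 ≈ 0.6278.
So K ~ Binomial(3, 1.4/2.23): P(K = 2) = C(3,2) · (1.4/2.23)^2 · (0.83/2.23)^1 ≈ 0.4401.

0.4401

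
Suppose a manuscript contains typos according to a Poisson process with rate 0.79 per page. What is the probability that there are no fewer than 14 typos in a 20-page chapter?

0.7089

Over the interval, μ = 0.79 × 20 = 15.8 (a 20-page chapter = 20 pages).
P(N ≥ 14) = 1 − P(N ≤ 13) = 1 − Σ_{j=0}^{13} e^(−μ) μ^j/j! ≈ 0.7089.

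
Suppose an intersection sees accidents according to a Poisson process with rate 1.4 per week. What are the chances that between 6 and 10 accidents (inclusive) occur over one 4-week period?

0.4599

Over the interval, μ = 1.4 × 4 = 5.6 (a 4-week period = 4 weeks).
P(6 ≤ N ≤ 10) = Σ_{j=6}^{10} e^(−5.6) · 5.6^j/j! ≈ 0.4599.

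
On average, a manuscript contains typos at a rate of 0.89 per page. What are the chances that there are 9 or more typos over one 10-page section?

Over the interval, μ = 0.89 × 10 = 8.9 (a 10-page section = 10 pages).
P(N ≥ 9) = 1 − P(N ≤ 8) = 1 − Σ_{j=0}^{8} e^(−μ) μ^j/j! ≈ 0.5311.

0.5311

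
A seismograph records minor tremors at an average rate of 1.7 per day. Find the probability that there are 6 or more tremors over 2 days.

Over the interval, μ = 1.7 × 2 = 3.4 (2 days).
P(N ≥ 6) = 1 − P(N ≤ 5) = 1 − Σ_{j=0}^{5} e^(−μ) μ^j/j! ≈ 0.1295.

0.1295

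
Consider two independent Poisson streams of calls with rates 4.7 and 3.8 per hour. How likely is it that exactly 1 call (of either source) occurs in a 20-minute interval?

Independent Poisson processes superpose: combined rate λ = 4.7 + 3.8 = 8.5 per hour.
Over the interval, μ = 8.5 × 1/3 ≈ 2.83333 (a 20-minute interval = 1/3 hours).
P(N = 1) = e^(−2.83333) · 2.83333^1/1! ≈ 0.1666.

0.1666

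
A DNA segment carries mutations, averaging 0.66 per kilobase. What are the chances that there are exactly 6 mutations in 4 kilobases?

0.0336

Over the interval, μ = 0.66 × 4 = 2.64 (4 kilobases).
P(N = 6) = e^(−μ) μ^6/6! = e^(−2.64) · 2.64^6/720 ≈ 0.0336.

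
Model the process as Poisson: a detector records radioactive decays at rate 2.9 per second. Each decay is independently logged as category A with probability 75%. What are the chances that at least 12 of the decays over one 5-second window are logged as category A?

0.4058

Thinning: the decays that are logged as category A themselves form a Poisson process with rate 0.75 × 2.9 = 2.175 per second.
Over the interval, μ = 2.175 × 5 = 10.875 (a 5-second window = 5 seconds).
P(N ≥ 12) = 1 − P(N ≤ 11) ≈ 0.4058.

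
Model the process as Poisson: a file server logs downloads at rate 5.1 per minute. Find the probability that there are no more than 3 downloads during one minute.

0.2513

With mean μ = 5.1 per minute,
P(N ≤ 3) = Σ_{j=0}^{3} e^(−μ) μ^j/j! ≈ 0.2513.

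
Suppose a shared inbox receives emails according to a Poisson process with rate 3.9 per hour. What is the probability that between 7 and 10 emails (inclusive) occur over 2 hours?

Over the interval, μ = 3.9 × 2 = 7.8 (2 hours).
P(7 ≤ N ≤ 10) = Σ_{j=7}^{10} e^(−7.8) · 7.8^j/j! ≈ 0.4968.

0.4968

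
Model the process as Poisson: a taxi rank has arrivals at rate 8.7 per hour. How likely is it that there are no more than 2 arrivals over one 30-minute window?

0.1912

Over the interval, μ = 8.7 × 0.5 = 4.35 (a 30-minute window = 0.5 hours).
P(N ≤ 2) = Σ_{j=0}^{2} e^(−μ) μ^j/j! ≈ 0.1912.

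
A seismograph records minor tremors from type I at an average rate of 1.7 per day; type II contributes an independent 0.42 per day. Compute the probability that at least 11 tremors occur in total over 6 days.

0.7235

Independent Poisson processes superpose: combined rate λ = 1.7 + 0.42 = 2.12 per day.
Over the interval, μ = 2.12 × 6 = 12.72 (6 days).
P(N ≥ 11) = 1 − P(N ≤ 10) ≈ 0.7235.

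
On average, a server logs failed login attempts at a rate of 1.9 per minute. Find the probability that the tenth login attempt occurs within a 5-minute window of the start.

0.4782

Over the interval, μ = 1.9 × 5 = 9.5 (a 5-minute window = 5 minutes).
The tenth arrival falls in the interval iff at least 10 events occur there: P(S_10 ≤ t) = P(N ≥ 10) = 1 − P(N ≤ 9) ≈ 0.4782.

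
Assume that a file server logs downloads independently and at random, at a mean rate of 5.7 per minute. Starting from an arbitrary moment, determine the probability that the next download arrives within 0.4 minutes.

0.8977

Inter-arrival times are exponential with rate λ = 5.7 per minute.
P(T ≤ 0.4) = 1 − e^(−λt) = 1 − e^(−5.7 × 0.4) = 1 − e^(−2.28) ≈ 0.8977.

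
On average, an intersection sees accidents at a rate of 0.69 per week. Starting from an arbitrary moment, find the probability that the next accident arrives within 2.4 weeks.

Inter-arrival times are exponential with rate λ = 0.69 per week.
P(T ≤ 2.4) = 1 − e^(−λt) = 1 − e^(−0.69 × 2.4) = 1 − e^(−1.656) ≈ 0.8091.

0.8091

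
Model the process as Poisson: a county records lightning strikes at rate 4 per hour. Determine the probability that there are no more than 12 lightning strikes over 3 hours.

Over the interval, μ = 4 × 3 = 12 (3 hours).
P(N ≤ 12) = Σ_{j=0}^{12} e^(−μ) μ^j/j! ≈ 0.5760.

0.5760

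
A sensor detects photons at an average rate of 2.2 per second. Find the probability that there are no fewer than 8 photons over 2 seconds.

Over the interval, μ = 2.2 × 2 = 4.4 (2 seconds).
P(N ≥ 8) = 1 − P(N ≤ 7) = 1 − Σ_{j=0}^{7} e^(−μ) μ^j/j! ≈ 0.0786.

0.0786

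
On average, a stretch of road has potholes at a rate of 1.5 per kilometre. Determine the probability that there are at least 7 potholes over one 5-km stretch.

Over the interval, μ = 1.5 × 5 = 7.5 (a 5-km stretch = 5 kilometres).
P(N ≥ 7) = 1 − P(N ≤ 6) = 1 − Σ_{j=0}^{6} e^(−μ) μ^j/j! ≈ 0.6218.

0.6218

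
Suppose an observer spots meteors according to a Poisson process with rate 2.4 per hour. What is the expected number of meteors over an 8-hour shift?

E[N] = λt = 2.4 × 8 = 19.2 (an 8-hour shift = 8 hours).

19.2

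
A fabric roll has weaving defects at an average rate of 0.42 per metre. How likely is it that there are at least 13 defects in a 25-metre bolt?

0.2580

Over the interval, μ = 0.42 × 25 = 10.5 (a 25-metre bolt = 25 metres).
P(N ≥ 13) = 1 − P(N ≤ 12) = 1 − Σ_{j=0}^{12} e^(−μ) μ^j/j! ≈ 0.2580.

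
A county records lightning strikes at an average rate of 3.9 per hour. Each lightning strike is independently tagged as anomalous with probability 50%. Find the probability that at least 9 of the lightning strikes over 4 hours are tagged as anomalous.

0.3796

Thinning: the lightning strikes that are tagged as anomalous themselves form a Poisson process with rate 0.5 × 3.9 = 1.95 per hour.
Over the interval, μ = 1.95 × 4 = 7.8 (4 hours).
P(N ≥ 9) = 1 − P(N ≤ 8) ≈ 0.3796.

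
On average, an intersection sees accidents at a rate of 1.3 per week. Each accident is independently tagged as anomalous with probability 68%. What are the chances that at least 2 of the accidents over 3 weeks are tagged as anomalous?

0.7425

Thinning: the accidents that are tagged as anomalous themselves form a Poisson process with rate 0.68 × 1.3 = 0.884 per week.
Over the interval, μ = 0.884 × 3 = 2.652 (3 weeks).
P(N ≥ 2) = 1 − P(N ≤ 1) ≈ 0.7425.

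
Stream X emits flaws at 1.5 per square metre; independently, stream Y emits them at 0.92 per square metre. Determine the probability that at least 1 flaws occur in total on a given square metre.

Independent Poisson processes superpose: combined rate λ = 1.5 + 0.92 = 2.42 per square metre.
So μ = 2.42.
P(N ≥ 1) = 1 − P(N ≤ 0) ≈ 0.9111.

0.9111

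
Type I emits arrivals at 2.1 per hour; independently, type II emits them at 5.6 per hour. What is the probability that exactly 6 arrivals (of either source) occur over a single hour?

0.1311

Independent Poisson processes superpose: combined rate λ = 2.1 + 5.6 = 7.7 per hour.
So μ = 7.7.
P(N = 6) = e^(−7.7) · 7.7^6/6! ≈ 0.1311.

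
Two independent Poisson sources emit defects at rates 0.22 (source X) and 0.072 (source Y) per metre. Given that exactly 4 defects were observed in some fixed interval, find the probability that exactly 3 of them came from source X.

0.4218

Given the total, each event is independently from source X with probability p = λ_X/(λ_X+λ_Y) = 0.22/0.292 ≈ 0.7534.
So K ~ Binomial(4, 0.22/0.292): P(K = 3) = C(4,3) · (0.22/0.292)^3 · (0.072/0.292)^1 ≈ 0.4218.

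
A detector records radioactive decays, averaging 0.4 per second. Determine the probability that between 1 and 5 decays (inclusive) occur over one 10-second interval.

0.7668

Over the interval, μ = 0.4 × 10 = 4 (a 10-second interval = 10 seconds).
P(1 ≤ N ≤ 5) = Σ_{j=1}^{5} e^(−4) · 4^j/j! ≈ 0.7668.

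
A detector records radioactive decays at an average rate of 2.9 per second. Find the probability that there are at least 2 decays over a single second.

With mean μ = 2.9 per second,
P(N ≥ 2) = 1 − P(N ≤ 1) = 1 − Σ_{j=0}^{1} e^(−μ) μ^j/j! ≈ 0.7854.

0.7854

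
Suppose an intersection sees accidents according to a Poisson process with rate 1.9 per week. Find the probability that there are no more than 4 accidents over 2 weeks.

Over the interval, μ = 1.9 × 2 = 3.8 (2 weeks).
P(N ≤ 4) = Σ_{j=0}^{4} e^(−μ) μ^j/j! ≈ 0.6678.

0.6678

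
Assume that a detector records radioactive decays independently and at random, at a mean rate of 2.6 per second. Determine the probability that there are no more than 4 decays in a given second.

With mean μ = 2.6 per second,
P(N ≤ 4) = Σ_{j=0}^{4} e^(−μ) μ^j/j! ≈ 0.8774.

0.8774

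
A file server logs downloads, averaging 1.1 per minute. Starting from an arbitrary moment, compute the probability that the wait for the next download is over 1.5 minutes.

0.1920

The wait for the next event is exponential with rate λ = 1.1 per minute.
P(T > 1.5) = e^(−λt) = e^(−1.1 × 1.5) = e^(−1.65) ≈ 0.1920.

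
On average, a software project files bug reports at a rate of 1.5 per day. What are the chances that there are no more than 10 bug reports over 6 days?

0.7060

Over the interval, μ = 1.5 × 6 = 9 (6 days).
P(N ≤ 10) = Σ_{j=0}^{10} e^(−μ) μ^j/j! ≈ 0.7060.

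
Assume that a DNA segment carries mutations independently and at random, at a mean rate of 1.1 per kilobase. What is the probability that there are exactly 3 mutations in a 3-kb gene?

0.2209

Over the interval, μ = 1.1 × 3 = 3.3 (a 3-kb gene = 3 kilobases).
P(N = 3) = e^(−μ) μ^3/3! = e^(−3.3) · 3.3^3/6 ≈ 0.2209.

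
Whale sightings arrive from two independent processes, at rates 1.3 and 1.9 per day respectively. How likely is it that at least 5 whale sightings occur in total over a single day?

Independent Poisson processes superpose: combined rate λ = 1.3 + 1.9 = 3.2 per day.
So μ = 3.2.
P(N ≥ 5) = 1 − P(N ≤ 4) ≈ 0.2194.

0.2194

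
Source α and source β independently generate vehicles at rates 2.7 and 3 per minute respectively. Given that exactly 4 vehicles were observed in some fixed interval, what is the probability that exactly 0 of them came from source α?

Given the total, each event is independently from source α with probability p = λ_α/(λ_α+λ_β) = 2.7/5.7 ≈ 0.4737.
So K ~ Binomial(4, 2.7/5.7): P(K = 0) = C(4,0) · (2.7/5.7)^0 · (3/5.7)^4 ≈ 0.0767.

0.0767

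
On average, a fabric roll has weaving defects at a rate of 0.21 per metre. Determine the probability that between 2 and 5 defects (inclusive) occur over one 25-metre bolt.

0.5394

Over the interval, μ = 0.21 × 25 = 5.25 (a 25-metre bolt = 25 metres).
P(2 ≤ N ≤ 5) = Σ_{j=2}^{5} e^(−5.25) · 5.25^j/j! ≈ 0.5394.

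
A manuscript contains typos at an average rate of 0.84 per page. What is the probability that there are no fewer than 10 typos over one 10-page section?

Over the interval, μ = 0.84 × 10 = 8.4 (a 10-page section = 10 pages).
P(N ≥ 10) = 1 − P(N ≤ 9) = 1 − Σ_{j=0}^{9} e^(−μ) μ^j/j! ≈ 0.3341.

0.3341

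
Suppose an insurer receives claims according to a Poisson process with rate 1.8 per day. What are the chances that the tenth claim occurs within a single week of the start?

0.8061

Over the interval, μ = 1.8 × 7 = 12.6 (a week = 7 days).
The tenth arrival falls in the interval iff at least 10 events occur there: P(S_10 ≤ t) = P(N ≥ 10) = 1 − P(N ≤ 9) ≈ 0.8061.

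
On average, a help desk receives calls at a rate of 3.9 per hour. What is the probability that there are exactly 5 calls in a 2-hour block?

Over the interval, μ = 3.9 × 2 = 7.8 (a 2-hour block = 2 hours).
P(N = 5) = e^(−μ) μ^5/5! = e^(−7.8) · 7.8^5/120 ≈ 0.0986.

0.0986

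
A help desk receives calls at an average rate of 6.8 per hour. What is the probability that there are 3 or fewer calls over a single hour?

0.0928

With mean μ = 6.8 per hour,
P(N ≤ 3) = Σ_{j=0}^{3} e^(−μ) μ^j/j! ≈ 0.0928.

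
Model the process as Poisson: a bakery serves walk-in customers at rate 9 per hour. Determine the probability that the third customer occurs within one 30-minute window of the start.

Over the interval, μ = 9 × 0.5 = 4.5 (a 30-minute window = 0.5 hours).
The third arrival falls in the interval iff at least 3 events occur there: P(S_3 ≤ t) = P(N ≥ 3) = 1 − P(N ≤ 2) ≈ 0.8264.

0.8264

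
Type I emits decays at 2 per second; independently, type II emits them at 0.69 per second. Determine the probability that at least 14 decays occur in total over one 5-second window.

Independent Poisson processes superpose: combined rate λ = 2 + 0.69 = 2.69 per second.
Over the interval, μ = 2.69 × 5 = 13.45 (a 5-second window = 5 seconds).
P(N ≥ 14) = 1 − P(N ≤ 13) ≈ 0.4763.

0.4763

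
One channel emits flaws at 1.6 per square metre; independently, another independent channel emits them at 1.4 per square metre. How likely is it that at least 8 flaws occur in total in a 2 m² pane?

0.2560

Independent Poisson processes superpose: combined rate λ = 1.6 + 1.4 = 3 per square metre.
Over the interval, μ = 3 × 2 = 6 (a 2 m² pane = 2 square metres).
P(N ≥ 8) = 1 − P(N ≤ 7) ≈ 0.2560.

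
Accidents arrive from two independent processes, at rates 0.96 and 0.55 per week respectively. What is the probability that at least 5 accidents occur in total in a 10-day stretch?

Independent Poisson processes superpose: combined rate λ = 0.96 + 0.55 = 1.51 per week.
Over the interval, μ = 1.51 × 10/7 ≈ 2.15714 (a 10-day stretch = 10/7 weeks).
P(N ≥ 5) = 1 − P(N ≤ 4) ≈ 0.0679.

0.0679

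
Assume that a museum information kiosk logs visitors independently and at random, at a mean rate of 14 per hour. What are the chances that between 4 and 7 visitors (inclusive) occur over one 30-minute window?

0.5169

Over the interval, μ = 14 × 0.5 = 7 (a 30-minute window = 0.5 hours).
P(4 ≤ N ≤ 7) = Σ_{j=4}^{7} e^(−7) · 7^j/j! ≈ 0.5169.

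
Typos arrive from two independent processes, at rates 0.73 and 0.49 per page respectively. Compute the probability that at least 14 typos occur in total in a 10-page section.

0.3397

Independent Poisson processes superpose: combined rate λ = 0.73 + 0.49 = 1.22 per page.
Over the interval, μ = 1.22 × 10 = 12.2 (a 10-page section = 10 pages).
P(N ≥ 14) = 1 − P(N ≤ 13) ≈ 0.3397.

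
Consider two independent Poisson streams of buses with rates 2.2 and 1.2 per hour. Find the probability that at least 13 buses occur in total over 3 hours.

Independent Poisson processes superpose: combined rate λ = 2.2 + 1.2 = 3.4 per hour.
Over the interval, μ = 3.4 × 3 = 10.2 (3 hours).
P(N ≥ 13) = 1 − P(N ≤ 12) ≈ 0.2278.

0.2278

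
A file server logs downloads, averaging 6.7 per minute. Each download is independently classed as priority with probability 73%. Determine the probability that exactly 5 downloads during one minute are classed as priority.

Thinning: the downloads that are classed as priority themselves form a Poisson process with rate 0.73 × 6.7 = 4.891 per minute.
So μ = 4.891.
P(N = 5) = e^(−4.891) · 4.891^5/5! ≈ 0.1753.

0.1753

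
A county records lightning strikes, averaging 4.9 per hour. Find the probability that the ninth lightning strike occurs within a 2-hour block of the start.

Over the interval, μ = 4.9 × 2 = 9.8 (a 2-hour block = 2 hours).
The ninth arrival falls in the interval iff at least 9 events occur there: P(S_9 ≤ t) = P(N ≥ 9) = 1 − P(N ≤ 8) ≈ 0.6442.

0.6442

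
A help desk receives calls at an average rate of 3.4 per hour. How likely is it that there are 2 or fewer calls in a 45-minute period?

0.5311

Over the interval, μ = 3.4 × 0.75 = 2.55 (a 45-minute period = 0.75 hours).
P(N ≤ 2) = Σ_{j=0}^{2} e^(−μ) μ^j/j! ≈ 0.5311.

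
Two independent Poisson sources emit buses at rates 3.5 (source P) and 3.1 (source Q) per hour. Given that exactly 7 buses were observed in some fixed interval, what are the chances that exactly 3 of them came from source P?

0.2540

Given the total, each event is independently from source P with probability p = λ_P/(λ_P+λ_Q) = 3.5/6.6 ≈ 0.5303.
So K ~ Binomial(7, 3.5/6.6): P(K = 3) = C(7,3) · (3.5/6.6)^3 · (3.1/6.6)^4 ≈ 0.2540.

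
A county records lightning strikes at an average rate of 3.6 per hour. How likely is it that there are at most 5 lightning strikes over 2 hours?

Over the interval, μ = 3.6 × 2 = 7.2 (2 hours).
P(N ≤ 5) = Σ_{j=0}^{5} e^(−μ) μ^j/j! ≈ 0.2759.

0.2759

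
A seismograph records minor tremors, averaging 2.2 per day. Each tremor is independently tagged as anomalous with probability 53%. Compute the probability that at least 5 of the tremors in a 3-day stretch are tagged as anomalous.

0.2742

Thinning: the tremors that are tagged as anomalous themselves form a Poisson process with rate 0.53 × 2.2 = 1.166 per day.
Over the interval, μ = 1.166 × 3 = 3.498 (a 3-day stretch = 3 days).
P(N ≥ 5) = 1 − P(N ≤ 4) ≈ 0.2742.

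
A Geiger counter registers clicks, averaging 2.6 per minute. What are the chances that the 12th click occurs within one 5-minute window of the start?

Over the interval, μ = 2.6 × 5 = 13 (a 5-minute window = 5 minutes).
The 12th arrival falls in the interval iff at least 12 events occur there: P(S_12 ≤ t) = P(N ≥ 12) = 1 − P(N ≤ 11) ≈ 0.6468.

0.6468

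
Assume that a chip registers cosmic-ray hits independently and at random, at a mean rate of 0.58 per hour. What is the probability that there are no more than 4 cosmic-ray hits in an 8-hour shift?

Over the interval, μ = 0.58 × 8 = 4.64 (an 8-hour shift = 8 hours).
P(N ≤ 4) = Σ_{j=0}^{4} e^(−μ) μ^j/j! ≈ 0.5058.

0.5058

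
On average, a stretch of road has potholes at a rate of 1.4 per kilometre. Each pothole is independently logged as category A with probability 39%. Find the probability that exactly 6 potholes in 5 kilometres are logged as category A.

0.0375

Thinning: the potholes that are logged as category A themselves form a Poisson process with rate 0.39 × 1.4 = 0.546 per kilometre.
Over the interval, μ = 0.546 × 5 = 2.73 (5 kilometres).
P(N = 6) = e^(−2.73) · 2.73^6/6! ≈ 0.0375.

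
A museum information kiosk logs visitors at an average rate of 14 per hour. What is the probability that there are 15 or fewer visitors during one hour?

With mean μ = 14 per hour,
P(N ≤ 15) = Σ_{j=0}^{15} e^(−μ) μ^j/j! ≈ 0.6694.

0.6694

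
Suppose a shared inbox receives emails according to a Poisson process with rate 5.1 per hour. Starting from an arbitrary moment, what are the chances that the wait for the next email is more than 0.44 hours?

The wait for the next event is exponential with rate λ = 5.1 per hour.
P(T > 0.44) = e^(−λt) = e^(−5.1 × 0.44) = e^(−2.244) ≈ 0.1060.

0.1060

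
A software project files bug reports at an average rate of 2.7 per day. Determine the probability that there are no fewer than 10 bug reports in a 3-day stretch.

Over the interval, μ = 2.7 × 3 = 8.1 (a 3-day stretch = 3 days).
P(N ≥ 10) = 1 − P(N ≤ 9) = 1 − Σ_{j=0}^{9} e^(−μ) μ^j/j! ≈ 0.2959.

0.2959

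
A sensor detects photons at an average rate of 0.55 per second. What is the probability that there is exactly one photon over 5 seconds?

0.1758

Over the interval, μ = 0.55 × 5 = 2.75 (5 seconds).
P(N = 1) = e^(−μ) μ^1/1! = e^(−2.75) · 2.75^1/1 ≈ 0.1758.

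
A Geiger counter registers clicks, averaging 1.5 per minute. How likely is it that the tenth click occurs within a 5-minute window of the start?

0.2236

Over the interval, μ = 1.5 × 5 = 7.5 (a 5-minute window = 5 minutes).
The tenth arrival falls in the interval iff at least 10 events occur there: P(S_10 ≤ t) = P(N ≥ 10) = 1 − P(N ≤ 9) ≈ 0.2236.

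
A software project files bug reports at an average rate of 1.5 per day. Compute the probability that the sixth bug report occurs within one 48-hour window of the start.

0.0839

Over the interval, μ = 1.5 × 2 = 3 (a 48-hour window = 2 days).
The sixth arrival falls in the interval iff at least 6 events occur there: P(S_6 ≤ t) = P(N ≥ 6) = 1 − P(N ≤ 5) ≈ 0.0839.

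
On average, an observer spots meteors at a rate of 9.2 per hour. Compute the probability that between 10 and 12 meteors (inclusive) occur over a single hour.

With mean μ = 9.2 per hour,
P(10 ≤ N ≤ 12) = Σ_{j=10}^{12} e^(−9.2) · 9.2^j/j! ≈ 0.2997.

0.2997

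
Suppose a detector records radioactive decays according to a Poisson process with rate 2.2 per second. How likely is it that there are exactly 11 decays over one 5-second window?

Over the interval, μ = 2.2 × 5 = 11 (a 5-second window = 5 seconds).
P(N = 11) = e^(−μ) μ^11/11! = e^(−11) · 11^11/39916800 ≈ 0.1194.

0.1194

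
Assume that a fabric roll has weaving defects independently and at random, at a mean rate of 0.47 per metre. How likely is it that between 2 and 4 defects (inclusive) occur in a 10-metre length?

0.4428

Over the interval, μ = 0.47 × 10 = 4.7 (a 10-metre length = 10 metres).
P(2 ≤ N ≤ 4) = Σ_{j=2}^{4} e^(−4.7) · 4.7^j/j! ≈ 0.4428.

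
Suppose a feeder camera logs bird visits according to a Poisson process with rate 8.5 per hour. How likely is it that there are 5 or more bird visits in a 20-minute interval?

Over the interval, μ = 8.5 × 1/3 ≈ 2.83333 (a 20-minute interval = 1/3 hours).
P(N ≥ 5) = 1 − P(N ≤ 4) = 1 − Σ_{j=0}^{4} e^(−μ) μ^j/j! ≈ 0.1576.

0.1576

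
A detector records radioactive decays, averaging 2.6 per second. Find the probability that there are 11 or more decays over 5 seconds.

Over the interval, μ = 2.6 × 5 = 13 (5 seconds).
P(N ≥ 11) = 1 − P(N ≤ 10) = 1 − Σ_{j=0}^{10} e^(−μ) μ^j/j! ≈ 0.7483.

0.7483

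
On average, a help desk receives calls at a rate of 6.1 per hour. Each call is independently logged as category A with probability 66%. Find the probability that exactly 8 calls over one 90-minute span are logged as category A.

Thinning: the calls that are logged as category A themselves form a Poisson process with rate 0.66 × 6.1 = 4.026 per hour.
Over the interval, μ = 4.026 × 1.5 = 6.039 (a 90-minute span = 1.5 hours).
P(N = 8) = e^(−6.039) · 6.039^8/8! ≈ 0.1046.

0.1046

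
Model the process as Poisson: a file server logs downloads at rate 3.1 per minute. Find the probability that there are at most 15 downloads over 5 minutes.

0.5170

Over the interval, μ = 3.1 × 5 = 15.5 (5 minutes).
P(N ≤ 15) = Σ_{j=0}^{15} e^(−μ) μ^j/j! ≈ 0.5170.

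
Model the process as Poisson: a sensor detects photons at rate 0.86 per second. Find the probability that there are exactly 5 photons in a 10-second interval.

0.0722

Over the interval, μ = 0.86 × 10 = 8.6 (a 10-second interval = 10 seconds).
P(N = 5) = e^(−μ) μ^5/5! = e^(−8.6) · 8.6^5/120 ≈ 0.0722.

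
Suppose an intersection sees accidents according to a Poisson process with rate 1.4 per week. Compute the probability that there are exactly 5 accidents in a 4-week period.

Over the interval, μ = 1.4 × 4 = 5.6 (a 4-week period = 4 weeks).
P(N = 5) = e^(−μ) μ^5/5! = e^(−5.6) · 5.6^5/120 ≈ 0.1697.

0.1697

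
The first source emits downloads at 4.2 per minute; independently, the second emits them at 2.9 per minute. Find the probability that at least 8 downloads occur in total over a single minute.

0.4162

Independent Poisson processes superpose: combined rate λ = 4.2 + 2.9 = 7.1 per minute.
So μ = 7.1.
P(N ≥ 8) = 1 − P(N ≤ 7) ≈ 0.4162.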